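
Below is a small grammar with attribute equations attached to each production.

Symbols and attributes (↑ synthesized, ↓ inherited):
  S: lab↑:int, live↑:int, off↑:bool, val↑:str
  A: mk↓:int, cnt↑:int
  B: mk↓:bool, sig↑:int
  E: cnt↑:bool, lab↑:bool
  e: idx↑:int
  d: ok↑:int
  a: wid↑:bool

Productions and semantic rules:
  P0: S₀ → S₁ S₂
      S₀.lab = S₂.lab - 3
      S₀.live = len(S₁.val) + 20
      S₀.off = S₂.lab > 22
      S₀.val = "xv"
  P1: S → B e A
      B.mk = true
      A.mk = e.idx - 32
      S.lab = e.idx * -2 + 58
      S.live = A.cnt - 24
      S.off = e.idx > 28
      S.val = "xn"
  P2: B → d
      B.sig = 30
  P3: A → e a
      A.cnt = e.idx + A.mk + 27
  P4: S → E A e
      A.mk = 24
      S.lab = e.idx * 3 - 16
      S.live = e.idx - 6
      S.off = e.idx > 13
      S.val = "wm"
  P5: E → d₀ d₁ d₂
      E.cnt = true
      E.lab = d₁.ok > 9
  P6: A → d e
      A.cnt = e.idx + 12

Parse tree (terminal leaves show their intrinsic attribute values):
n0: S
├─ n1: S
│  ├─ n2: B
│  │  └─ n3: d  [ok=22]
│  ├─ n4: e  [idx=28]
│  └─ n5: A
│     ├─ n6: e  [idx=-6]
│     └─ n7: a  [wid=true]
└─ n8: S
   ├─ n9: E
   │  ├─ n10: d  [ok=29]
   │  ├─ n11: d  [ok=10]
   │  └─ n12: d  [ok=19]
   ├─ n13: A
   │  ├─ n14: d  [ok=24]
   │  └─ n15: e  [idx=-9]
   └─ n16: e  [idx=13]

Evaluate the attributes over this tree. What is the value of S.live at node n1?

1. n2.mk = true  [true]
2. n3.ok = 22  [terminal]
3. n2.sig = 30  [30]
4. n4.idx = 28  [terminal]
5. n5.mk = -4  [e.idx - 32]
6. n6.idx = -6  [terminal]
7. n7.wid = true  [terminal]
8. n5.cnt = 17  [e.idx + A.mk + 27]
9. n1.lab = 2  [e.idx * -2 + 58]
10. n1.live = -7  [A.cnt - 24]
11. n1.off = false  [e.idx > 28]
12. n1.val = "xn"  ["xn"]
13. n10.ok = 29  [terminal]
14. n11.ok = 10  [terminal]
15. n12.ok = 19  [terminal]
16. n9.cnt = true  [true]
17. n9.lab = true  [d₁.ok > 9]
18. n13.mk = 24  [24]
19. n14.ok = 24  [terminal]
20. n15.idx = -9  [terminal]
21. n13.cnt = 3  [e.idx + 12]
22. n16.idx = 13  [terminal]
23. n8.lab = 23  [e.idx * 3 - 16]
24. n8.live = 7  [e.idx - 6]
25. n8.off = false  [e.idx > 13]
26. n8.val = "wm"  ["wm"]
27. n0.lab = 20  [S₂.lab - 3]
28. n0.live = 22  [len(S₁.val) + 20]
29. n0.off = true  [S₂.lab > 22]
30. n0.val = "xv"  ["xv"]

-7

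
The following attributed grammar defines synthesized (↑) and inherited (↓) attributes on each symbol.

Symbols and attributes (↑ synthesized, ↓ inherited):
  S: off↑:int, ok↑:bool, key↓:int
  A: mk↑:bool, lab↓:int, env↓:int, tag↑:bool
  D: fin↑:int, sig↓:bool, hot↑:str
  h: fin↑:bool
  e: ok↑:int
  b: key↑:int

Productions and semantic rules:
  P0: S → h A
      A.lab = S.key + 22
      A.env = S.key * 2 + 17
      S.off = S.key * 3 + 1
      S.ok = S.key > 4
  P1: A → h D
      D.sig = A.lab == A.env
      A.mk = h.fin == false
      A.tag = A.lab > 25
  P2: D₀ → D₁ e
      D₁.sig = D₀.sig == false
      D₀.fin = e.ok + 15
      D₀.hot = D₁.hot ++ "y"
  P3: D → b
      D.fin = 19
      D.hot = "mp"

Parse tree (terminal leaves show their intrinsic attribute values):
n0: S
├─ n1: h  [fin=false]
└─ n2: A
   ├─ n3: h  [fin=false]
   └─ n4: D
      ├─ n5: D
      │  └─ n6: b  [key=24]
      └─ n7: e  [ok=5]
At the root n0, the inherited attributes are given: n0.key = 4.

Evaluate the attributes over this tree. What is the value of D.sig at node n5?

1. n0.key = 4  [given at root]
2. n1.fin = false  [terminal]
3. n2.lab = 26  [S.key + 22]
4. n2.env = 25  [S.key * 2 + 17]
5. n3.fin = false  [terminal]
6. n4.sig = false  [A.lab == A.env]
7. n5.sig = true  [D₀.sig == false]
8. n6.key = 24  [terminal]
9. n5.fin = 19  [19]
10. n5.hot = "mp"  ["mp"]
11. n7.ok = 5  [terminal]
12. n4.fin = 20  [e.ok + 15]
13. n4.hot = "mpy"  [D₁.hot ++ "y"]
14. n2.mk = true  [h.fin == false]
15. n2.tag = true  [A.lab > 25]
16. n0.off = 13  [S.key * 3 + 1]
17. n0.ok = false  [S.key > 4]

true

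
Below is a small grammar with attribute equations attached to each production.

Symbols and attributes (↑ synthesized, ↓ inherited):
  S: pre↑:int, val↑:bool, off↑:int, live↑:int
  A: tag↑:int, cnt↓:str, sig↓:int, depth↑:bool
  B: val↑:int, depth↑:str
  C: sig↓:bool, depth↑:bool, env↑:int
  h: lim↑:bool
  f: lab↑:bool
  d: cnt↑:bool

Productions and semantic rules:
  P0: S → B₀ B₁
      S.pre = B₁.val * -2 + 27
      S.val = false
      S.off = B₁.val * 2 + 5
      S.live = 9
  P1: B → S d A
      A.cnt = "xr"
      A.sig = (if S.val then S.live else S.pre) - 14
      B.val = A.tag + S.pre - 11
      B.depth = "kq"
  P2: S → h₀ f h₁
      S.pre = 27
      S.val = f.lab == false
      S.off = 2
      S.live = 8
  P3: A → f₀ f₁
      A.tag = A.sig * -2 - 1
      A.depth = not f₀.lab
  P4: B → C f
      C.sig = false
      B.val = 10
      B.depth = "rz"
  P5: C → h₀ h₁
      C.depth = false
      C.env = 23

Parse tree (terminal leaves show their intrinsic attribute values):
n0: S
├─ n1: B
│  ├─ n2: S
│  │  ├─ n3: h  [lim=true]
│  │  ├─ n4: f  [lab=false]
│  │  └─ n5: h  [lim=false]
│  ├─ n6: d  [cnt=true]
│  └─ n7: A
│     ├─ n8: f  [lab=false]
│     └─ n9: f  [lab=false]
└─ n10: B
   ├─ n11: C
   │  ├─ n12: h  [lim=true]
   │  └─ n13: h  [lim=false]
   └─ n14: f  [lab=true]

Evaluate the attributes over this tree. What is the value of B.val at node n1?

27

1. n3.lim = true  [terminal]
2. n4.lab = false  [terminal]
3. n5.lim = false  [terminal]
4. n2.pre = 27  [27]
5. n2.val = true  [f.lab == false]
6. n2.off = 2  [2]
7. n2.live = 8  [8]
8. n6.cnt = true  [terminal]
9. n7.cnt = "xr"  ["xr"]
10. n7.sig = -6  [(if S.val then S.live else S.pre) - 14]
11. n8.lab = false  [terminal]
12. n9.lab = false  [terminal]
13. n7.tag = 11  [A.sig * -2 - 1]
14. n7.depth = true  [not f₀.lab]
15. n1.val = 27  [A.tag + S.pre - 11]
16. n1.depth = "kq"  ["kq"]
17. n11.sig = false  [false]
18. n12.lim = true  [terminal]
19. n13.lim = false  [terminal]
20. n11.depth = false  [false]
21. n11.env = 23  [23]
22. n14.lab = true  [terminal]
23. n10.val = 10  [10]
24. n10.depth = "rz"  ["rz"]
25. n0.pre = 7  [B₁.val * -2 + 27]
26. n0.val = false  [false]
27. n0.off = 25  [B₁.val * 2 + 5]
28. n0.live = 9  [9]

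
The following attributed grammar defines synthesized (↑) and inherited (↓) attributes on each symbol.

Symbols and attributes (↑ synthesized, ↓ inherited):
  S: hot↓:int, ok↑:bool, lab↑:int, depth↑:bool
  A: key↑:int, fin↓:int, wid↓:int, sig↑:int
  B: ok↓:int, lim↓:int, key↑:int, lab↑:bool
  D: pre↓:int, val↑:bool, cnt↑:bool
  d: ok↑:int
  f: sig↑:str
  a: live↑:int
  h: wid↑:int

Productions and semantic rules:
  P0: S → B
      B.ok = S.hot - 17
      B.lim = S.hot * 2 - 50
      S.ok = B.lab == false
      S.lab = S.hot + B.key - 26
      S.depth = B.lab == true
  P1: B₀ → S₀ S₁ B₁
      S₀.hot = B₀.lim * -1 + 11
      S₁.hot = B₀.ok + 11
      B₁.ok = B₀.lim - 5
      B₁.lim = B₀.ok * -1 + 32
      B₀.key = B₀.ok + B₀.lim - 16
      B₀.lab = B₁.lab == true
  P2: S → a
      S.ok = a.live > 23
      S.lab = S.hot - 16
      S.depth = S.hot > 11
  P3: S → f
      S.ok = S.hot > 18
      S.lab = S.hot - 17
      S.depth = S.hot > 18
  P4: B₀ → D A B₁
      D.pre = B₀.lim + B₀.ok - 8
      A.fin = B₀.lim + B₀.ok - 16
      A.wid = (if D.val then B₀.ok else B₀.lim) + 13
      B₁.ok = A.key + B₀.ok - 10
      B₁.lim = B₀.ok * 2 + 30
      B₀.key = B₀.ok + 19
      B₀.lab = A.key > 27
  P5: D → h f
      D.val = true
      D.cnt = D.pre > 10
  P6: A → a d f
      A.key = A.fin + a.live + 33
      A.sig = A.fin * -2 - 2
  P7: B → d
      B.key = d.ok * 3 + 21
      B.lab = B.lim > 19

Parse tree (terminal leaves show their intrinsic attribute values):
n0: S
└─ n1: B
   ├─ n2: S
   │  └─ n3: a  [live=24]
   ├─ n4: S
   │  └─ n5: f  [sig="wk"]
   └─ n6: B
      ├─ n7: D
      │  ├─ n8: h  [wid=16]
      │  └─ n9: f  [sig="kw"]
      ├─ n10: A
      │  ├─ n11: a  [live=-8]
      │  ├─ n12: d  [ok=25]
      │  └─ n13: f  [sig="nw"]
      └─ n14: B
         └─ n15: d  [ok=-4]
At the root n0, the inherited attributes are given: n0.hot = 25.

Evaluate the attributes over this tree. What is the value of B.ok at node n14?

13

1. n0.hot = 25  [given at root]
2. n1.ok = 8  [S.hot - 17]
3. n1.lim = 0  [S.hot * 2 - 50]
4. n2.hot = 11  [B₀.lim * -1 + 11]
5. n3.live = 24  [terminal]
6. n2.ok = true  [a.live > 23]
7. n2.lab = -5  [S.hot - 16]
8. n2.depth = false  [S.hot > 11]
9. n4.hot = 19  [B₀.ok + 11]
10. n5.sig = "wk"  [terminal]
11. n4.ok = true  [S.hot > 18]
12. n4.lab = 2  [S.hot - 17]
13. n4.depth = true  [S.hot > 18]
14. n6.ok = -5  [B₀.lim - 5]
15. n6.lim = 24  [B₀.ok * -1 + 32]
16. n7.pre = 11  [B₀.lim + B₀.ok - 8]
17. n8.wid = 16  [terminal]
18. n9.sig = "kw"  [terminal]
19. n7.val = true  [true]
20. n7.cnt = true  [D.pre > 10]
21. n10.fin = 3  [B₀.lim + B₀.ok - 16]
22. n10.wid = 8  [(if D.val then B₀.ok else B₀.lim) + 13]
23. n11.live = -8  [terminal]
24. n12.ok = 25  [terminal]
25. n13.sig = "nw"  [terminal]
26. n10.key = 28  [A.fin + a.live + 33]
27. n10.sig = -8  [A.fin * -2 - 2]
28. n14.ok = 13  [A.key + B₀.ok - 10]
29. n14.lim = 20  [B₀.ok * 2 + 30]
30. n15.ok = -4  [terminal]
31. n14.key = 9  [d.ok * 3 + 21]
32. n14.lab = true  [B.lim > 19]
33. n6.key = 14  [B₀.ok + 19]
34. n6.lab = true  [A.key > 27]
35. n1.key = -8  [B₀.ok + B₀.lim - 16]
36. n1.lab = true  [B₁.lab == true]
37. n0.ok = false  [B.lab == false]
38. n0.lab = -9  [S.hot + B.key - 26]
39. n0.depth = true  [B.lab == true]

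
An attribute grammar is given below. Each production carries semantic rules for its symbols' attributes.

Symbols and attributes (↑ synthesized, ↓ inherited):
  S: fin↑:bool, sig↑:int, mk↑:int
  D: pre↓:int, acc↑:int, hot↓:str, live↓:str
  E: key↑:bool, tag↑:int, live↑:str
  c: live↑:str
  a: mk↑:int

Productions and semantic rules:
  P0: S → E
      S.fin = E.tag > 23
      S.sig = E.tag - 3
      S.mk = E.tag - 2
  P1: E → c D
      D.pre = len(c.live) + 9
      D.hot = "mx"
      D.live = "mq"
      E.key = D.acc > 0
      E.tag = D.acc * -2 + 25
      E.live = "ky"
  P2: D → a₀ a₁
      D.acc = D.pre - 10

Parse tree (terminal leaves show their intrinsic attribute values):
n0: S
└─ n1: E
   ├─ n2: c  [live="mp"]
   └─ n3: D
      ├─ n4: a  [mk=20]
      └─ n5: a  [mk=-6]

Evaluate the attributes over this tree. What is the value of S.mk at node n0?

1. n2.live = "mp"  [terminal]
2. n3.pre = 11  [len(c.live) + 9]
3. n3.hot = "mx"  ["mx"]
4. n3.live = "mq"  ["mq"]
5. n4.mk = 20  [terminal]
6. n5.mk = -6  [terminal]
7. n3.acc = 1  [D.pre - 10]
8. n1.key = true  [D.acc > 0]
9. n1.tag = 23  [D.acc * -2 + 25]
10. n1.live = "ky"  ["ky"]
11. n0.fin = false  [E.tag > 23]
12. n0.sig = 20  [E.tag - 3]
13. n0.mk = 21  [E.tag - 2]

21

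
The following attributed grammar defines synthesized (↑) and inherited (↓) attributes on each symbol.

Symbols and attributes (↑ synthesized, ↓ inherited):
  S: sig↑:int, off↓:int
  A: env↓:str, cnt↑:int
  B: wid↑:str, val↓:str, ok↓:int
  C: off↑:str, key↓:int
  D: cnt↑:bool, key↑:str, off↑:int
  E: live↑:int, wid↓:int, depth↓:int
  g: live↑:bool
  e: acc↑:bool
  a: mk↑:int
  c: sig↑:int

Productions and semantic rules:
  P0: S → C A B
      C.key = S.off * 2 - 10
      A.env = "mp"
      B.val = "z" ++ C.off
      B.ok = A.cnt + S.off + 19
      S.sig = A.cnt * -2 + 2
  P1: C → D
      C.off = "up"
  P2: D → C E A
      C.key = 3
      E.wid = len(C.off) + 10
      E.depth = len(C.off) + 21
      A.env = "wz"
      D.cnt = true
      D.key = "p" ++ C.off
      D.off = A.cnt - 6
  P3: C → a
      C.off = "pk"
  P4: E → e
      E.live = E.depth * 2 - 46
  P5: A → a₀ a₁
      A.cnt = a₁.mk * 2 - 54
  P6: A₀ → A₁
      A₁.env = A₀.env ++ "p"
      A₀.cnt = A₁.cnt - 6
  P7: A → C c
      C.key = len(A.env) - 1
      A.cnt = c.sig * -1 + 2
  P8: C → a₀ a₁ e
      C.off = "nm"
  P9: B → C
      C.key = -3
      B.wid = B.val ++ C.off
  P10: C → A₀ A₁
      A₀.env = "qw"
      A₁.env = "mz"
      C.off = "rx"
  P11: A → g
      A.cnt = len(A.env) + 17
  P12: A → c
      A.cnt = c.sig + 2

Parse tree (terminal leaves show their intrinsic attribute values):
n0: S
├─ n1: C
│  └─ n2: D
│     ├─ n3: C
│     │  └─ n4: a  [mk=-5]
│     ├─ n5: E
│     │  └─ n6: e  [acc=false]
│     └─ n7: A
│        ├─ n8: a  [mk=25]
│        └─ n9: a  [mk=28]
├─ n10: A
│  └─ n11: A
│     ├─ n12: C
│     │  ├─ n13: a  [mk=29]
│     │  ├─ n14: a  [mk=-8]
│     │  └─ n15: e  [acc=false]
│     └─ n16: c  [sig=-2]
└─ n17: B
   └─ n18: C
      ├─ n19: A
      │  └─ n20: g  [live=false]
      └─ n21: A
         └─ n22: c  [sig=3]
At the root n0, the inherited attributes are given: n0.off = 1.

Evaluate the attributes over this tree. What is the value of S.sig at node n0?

1. n0.off = 1  [given at root]
2. n1.key = -8  [S.off * 2 - 10]
3. n3.key = 3  [3]
4. n4.mk = -5  [terminal]
5. n3.off = "pk"  ["pk"]
6. n5.wid = 12  [len(C.off) + 10]
7. n5.depth = 23  [len(C.off) + 21]
8. n6.acc = false  [terminal]
9. n5.live = 0  [E.depth * 2 - 46]
10. n7.env = "wz"  ["wz"]
11. n8.mk = 25  [terminal]
12. n9.mk = 28  [terminal]
13. n7.cnt = 2  [a₁.mk * 2 - 54]
14. n2.cnt = true  [true]
15. n2.key = "ppk"  ["p" ++ C.off]
16. n2.off = -4  [A.cnt - 6]
17. n1.off = "up"  ["up"]
18. n10.env = "mp"  ["mp"]
19. n11.env = "mpp"  [A₀.env ++ "p"]
20. n12.key = 2  [len(A.env) - 1]
21. n13.mk = 29  [terminal]
22. n14.mk = -8  [terminal]
23. n15.acc = false  [terminal]
24. n12.off = "nm"  ["nm"]
25. n16.sig = -2  [terminal]
26. n11.cnt = 4  [c.sig * -1 + 2]
27. n10.cnt = -2  [A₁.cnt - 6]
28. n17.val = "zup"  ["z" ++ C.off]
29. n17.ok = 18  [A.cnt + S.off + 19]
30. n18.key = -3  [-3]
31. n19.env = "qw"  ["qw"]
32. n20.live = false  [terminal]
33. n19.cnt = 19  [len(A.env) + 17]
34. n21.env = "mz"  ["mz"]
35. n22.sig = 3  [terminal]
36. n21.cnt = 5  [c.sig + 2]
37. n18.off = "rx"  ["rx"]
38. n17.wid = "zuprx"  [B.val ++ C.off]
39. n0.sig = 6  [A.cnt * -2 + 2]

6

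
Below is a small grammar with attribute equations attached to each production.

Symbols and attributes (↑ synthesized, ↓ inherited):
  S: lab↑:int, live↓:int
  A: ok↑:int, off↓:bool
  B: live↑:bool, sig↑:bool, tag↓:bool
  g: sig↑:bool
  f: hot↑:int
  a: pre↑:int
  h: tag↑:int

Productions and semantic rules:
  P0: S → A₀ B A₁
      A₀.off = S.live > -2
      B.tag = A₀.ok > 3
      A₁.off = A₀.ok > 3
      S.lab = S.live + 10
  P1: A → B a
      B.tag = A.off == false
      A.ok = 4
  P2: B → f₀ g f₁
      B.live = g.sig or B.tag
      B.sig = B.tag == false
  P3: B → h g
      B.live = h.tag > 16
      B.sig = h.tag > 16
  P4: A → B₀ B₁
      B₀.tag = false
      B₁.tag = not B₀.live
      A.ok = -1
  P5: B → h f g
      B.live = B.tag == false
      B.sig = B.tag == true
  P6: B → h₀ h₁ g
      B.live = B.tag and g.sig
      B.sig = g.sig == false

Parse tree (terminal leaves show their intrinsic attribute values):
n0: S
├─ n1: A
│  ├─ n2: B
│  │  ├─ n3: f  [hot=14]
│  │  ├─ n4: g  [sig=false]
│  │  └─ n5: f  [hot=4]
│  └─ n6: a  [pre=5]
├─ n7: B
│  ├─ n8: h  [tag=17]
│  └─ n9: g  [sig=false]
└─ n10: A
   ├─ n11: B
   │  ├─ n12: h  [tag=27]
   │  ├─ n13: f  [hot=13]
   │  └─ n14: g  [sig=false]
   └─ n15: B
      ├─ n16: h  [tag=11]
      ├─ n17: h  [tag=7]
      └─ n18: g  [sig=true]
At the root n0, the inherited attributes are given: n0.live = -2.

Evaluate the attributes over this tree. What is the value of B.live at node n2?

1. n0.live = -2  [given at root]
2. n1.off = false  [S.live > -2]
3. n2.tag = true  [A.off == false]
4. n3.hot = 14  [terminal]
5. n4.sig = false  [terminal]
6. n5.hot = 4  [terminal]
7. n2.live = true  [g.sig or B.tag]
8. n2.sig = false  [B.tag == false]
9. n6.pre = 5  [terminal]
10. n1.ok = 4  [4]
11. n7.tag = true  [A₀.ok > 3]
12. n8.tag = 17  [terminal]
13. n9.sig = false  [terminal]
14. n7.live = true  [h.tag > 16]
15. n7.sig = true  [h.tag > 16]
16. n10.off = true  [A₀.ok > 3]
17. n11.tag = false  [false]
18. n12.tag = 27  [terminal]
19. n13.hot = 13  [terminal]
20. n14.sig = false  [terminal]
21. n11.live = true  [B.tag == false]
22. n11.sig = false  [B.tag == true]
23. n15.tag = false  [not B₀.live]
24. n16.tag = 11  [terminal]
25. n17.tag = 7  [terminal]
26. n18.sig = true  [terminal]
27. n15.live = false  [B.tag and g.sig]
28. n15.sig = false  [g.sig == false]
29. n10.ok = -1  [-1]
30. n0.lab = 8  [S.live + 10]

true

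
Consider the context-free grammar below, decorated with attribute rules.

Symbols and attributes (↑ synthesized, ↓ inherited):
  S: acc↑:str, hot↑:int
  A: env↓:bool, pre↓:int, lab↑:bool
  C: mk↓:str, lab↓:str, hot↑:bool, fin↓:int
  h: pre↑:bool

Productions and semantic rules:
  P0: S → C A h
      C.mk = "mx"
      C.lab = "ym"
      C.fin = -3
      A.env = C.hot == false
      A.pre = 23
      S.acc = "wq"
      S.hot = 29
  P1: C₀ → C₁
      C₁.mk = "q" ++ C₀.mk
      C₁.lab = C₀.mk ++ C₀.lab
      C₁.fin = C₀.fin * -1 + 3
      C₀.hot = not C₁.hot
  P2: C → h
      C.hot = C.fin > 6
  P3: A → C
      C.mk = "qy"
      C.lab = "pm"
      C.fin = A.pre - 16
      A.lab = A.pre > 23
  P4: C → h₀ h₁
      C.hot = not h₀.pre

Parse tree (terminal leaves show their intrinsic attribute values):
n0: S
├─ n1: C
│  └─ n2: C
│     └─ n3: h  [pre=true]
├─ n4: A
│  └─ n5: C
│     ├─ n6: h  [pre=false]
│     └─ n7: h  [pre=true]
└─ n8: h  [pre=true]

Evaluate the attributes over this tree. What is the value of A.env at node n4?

1. n1.mk = "mx"  ["mx"]
2. n1.lab = "ym"  ["ym"]
3. n1.fin = -3  [-3]
4. n2.mk = "qmx"  ["q" ++ C₀.mk]
5. n2.lab = "mxym"  [C₀.mk ++ C₀.lab]
6. n2.fin = 6  [C₀.fin * -1 + 3]
7. n3.pre = true  [terminal]
8. n2.hot = false  [C.fin > 6]
9. n1.hot = true  [not C₁.hot]
10. n4.env = false  [C.hot == false]
11. n4.pre = 23  [23]
12. n5.mk = "qy"  ["qy"]
13. n5.lab = "pm"  ["pm"]
14. n5.fin = 7  [A.pre - 16]
15. n6.pre = false  [terminal]
16. n7.pre = true  [terminal]
17. n5.hot = true  [not h₀.pre]
18. n4.lab = false  [A.pre > 23]
19. n8.pre = true  [terminal]
20. n0.acc = "wq"  ["wq"]
21. n0.hot = 29  [29]

false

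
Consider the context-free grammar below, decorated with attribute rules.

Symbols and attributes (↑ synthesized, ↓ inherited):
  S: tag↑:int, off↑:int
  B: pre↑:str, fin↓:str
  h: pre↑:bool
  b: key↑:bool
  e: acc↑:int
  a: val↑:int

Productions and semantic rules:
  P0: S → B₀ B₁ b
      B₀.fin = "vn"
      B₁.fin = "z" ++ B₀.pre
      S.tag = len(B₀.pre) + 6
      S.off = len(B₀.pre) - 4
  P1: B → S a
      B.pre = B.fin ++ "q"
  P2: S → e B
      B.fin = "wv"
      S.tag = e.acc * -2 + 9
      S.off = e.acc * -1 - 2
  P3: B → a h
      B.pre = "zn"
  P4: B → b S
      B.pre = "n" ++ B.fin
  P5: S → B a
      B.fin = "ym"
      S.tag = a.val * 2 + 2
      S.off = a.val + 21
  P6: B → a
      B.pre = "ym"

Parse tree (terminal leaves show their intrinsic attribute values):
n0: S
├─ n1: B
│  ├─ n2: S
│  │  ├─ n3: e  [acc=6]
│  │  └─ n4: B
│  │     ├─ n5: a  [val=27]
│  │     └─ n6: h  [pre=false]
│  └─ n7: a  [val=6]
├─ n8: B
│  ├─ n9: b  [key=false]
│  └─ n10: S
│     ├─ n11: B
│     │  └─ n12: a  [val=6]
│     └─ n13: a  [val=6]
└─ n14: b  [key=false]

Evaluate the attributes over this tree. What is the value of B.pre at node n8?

"nzvnq"

1. n1.fin = "vn"  ["vn"]
2. n3.acc = 6  [terminal]
3. n4.fin = "wv"  ["wv"]
4. n5.val = 27  [terminal]
5. n6.pre = false  [terminal]
6. n4.pre = "zn"  ["zn"]
7. n2.tag = -3  [e.acc * -2 + 9]
8. n2.off = -8  [e.acc * -1 - 2]
9. n7.val = 6  [terminal]
10. n1.pre = "vnq"  [B.fin ++ "q"]
11. n8.fin = "zvnq"  ["z" ++ B₀.pre]
12. n9.key = false  [terminal]
13. n11.fin = "ym"  ["ym"]
14. n12.val = 6  [terminal]
15. n11.pre = "ym"  ["ym"]
16. n13.val = 6  [terminal]
17. n10.tag = 14  [a.val * 2 + 2]
18. n10.off = 27  [a.val + 21]
19. n8.pre = "nzvnq"  ["n" ++ B.fin]
20. n14.key = false  [terminal]
21. n0.tag = 9  [len(B₀.pre) + 6]
22. n0.off = -1  [len(B₀.pre) - 4]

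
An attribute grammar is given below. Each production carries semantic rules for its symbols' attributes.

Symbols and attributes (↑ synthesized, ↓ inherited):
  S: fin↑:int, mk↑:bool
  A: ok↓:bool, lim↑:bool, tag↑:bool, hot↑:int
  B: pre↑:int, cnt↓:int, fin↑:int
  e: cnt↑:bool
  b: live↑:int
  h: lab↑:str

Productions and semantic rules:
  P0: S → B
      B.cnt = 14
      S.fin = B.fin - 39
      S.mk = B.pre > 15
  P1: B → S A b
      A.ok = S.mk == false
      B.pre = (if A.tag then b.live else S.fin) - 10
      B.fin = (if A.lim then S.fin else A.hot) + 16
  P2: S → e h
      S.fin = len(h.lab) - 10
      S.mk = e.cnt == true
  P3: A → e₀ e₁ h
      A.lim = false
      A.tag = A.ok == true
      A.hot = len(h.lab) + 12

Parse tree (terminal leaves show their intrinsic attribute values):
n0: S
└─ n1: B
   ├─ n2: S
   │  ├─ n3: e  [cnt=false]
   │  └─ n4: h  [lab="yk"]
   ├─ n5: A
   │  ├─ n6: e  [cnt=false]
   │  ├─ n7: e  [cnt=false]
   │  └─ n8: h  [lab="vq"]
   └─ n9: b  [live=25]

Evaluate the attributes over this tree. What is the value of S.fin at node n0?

-9

1. n1.cnt = 14  [14]
2. n3.cnt = false  [terminal]
3. n4.lab = "yk"  [terminal]
4. n2.fin = -8  [len(h.lab) - 10]
5. n2.mk = false  [e.cnt == true]
6. n5.ok = true  [S.mk == false]
7. n6.cnt = false  [terminal]
8. n7.cnt = false  [terminal]
9. n8.lab = "vq"  [terminal]
10. n5.lim = false  [false]
11. n5.tag = true  [A.ok == true]
12. n5.hot = 14  [len(h.lab) + 12]
13. n9.live = 25  [terminal]
14. n1.pre = 15  [(if A.tag then b.live else S.fin) - 10]
15. n1.fin = 30  [(if A.lim then S.fin else A.hot) + 16]
16. n0.fin = -9  [B.fin - 39]
17. n0.mk = false  [B.pre > 15]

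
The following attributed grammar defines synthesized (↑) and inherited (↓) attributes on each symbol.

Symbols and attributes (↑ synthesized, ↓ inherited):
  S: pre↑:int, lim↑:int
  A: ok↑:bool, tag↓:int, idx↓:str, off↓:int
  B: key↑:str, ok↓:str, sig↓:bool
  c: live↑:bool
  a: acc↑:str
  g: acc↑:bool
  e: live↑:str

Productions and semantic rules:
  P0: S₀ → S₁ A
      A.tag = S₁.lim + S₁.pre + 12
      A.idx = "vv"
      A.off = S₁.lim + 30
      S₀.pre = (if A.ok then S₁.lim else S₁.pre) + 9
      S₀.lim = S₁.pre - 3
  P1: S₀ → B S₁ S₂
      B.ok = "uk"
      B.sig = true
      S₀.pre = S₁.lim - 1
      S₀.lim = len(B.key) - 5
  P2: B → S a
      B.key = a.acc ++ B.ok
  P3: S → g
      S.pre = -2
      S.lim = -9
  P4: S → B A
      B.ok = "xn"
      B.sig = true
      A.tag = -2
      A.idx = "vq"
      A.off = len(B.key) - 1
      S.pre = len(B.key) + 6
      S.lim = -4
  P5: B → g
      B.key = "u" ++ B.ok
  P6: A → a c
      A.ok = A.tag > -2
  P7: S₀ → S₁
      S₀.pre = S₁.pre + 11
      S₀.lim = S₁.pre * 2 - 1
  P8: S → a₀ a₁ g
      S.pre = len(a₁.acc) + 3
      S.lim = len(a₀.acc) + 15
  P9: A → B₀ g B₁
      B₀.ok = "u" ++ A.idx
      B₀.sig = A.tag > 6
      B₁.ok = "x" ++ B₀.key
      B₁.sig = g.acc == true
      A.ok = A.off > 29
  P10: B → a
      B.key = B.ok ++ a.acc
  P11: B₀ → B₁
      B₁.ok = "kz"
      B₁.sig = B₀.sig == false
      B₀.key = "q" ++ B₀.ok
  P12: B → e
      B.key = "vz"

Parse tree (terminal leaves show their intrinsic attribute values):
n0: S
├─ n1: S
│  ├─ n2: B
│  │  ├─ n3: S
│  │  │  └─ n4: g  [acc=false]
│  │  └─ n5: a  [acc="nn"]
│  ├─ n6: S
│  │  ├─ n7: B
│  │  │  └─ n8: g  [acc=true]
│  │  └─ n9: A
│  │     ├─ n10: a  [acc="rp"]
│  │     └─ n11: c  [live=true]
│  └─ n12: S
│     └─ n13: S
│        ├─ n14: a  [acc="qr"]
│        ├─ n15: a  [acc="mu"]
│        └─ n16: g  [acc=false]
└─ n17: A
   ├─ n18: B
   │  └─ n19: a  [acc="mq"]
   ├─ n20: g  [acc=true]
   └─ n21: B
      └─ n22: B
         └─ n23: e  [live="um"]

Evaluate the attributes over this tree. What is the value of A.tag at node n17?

1. n2.ok = "uk"  ["uk"]
2. n2.sig = true  [true]
3. n4.acc = false  [terminal]
4. n3.pre = -2  [-2]
5. n3.lim = -9  [-9]
6. n5.acc = "nn"  [terminal]
7. n2.key = "nnuk"  [a.acc ++ B.ok]
8. n7.ok = "xn"  ["xn"]
9. n7.sig = true  [true]
10. n8.acc = true  [terminal]
11. n7.key = "uxn"  ["u" ++ B.ok]
12. n9.tag = -2  [-2]
13. n9.idx = "vq"  ["vq"]
14. n9.off = 2  [len(B.key) - 1]
15. n10.acc = "rp"  [terminal]
16. n11.live = true  [terminal]
17. n9.ok = false  [A.tag > -2]
18. n6.pre = 9  [len(B.key) + 6]
19. n6.lim = -4  [-4]
20. n14.acc = "qr"  [terminal]
21. n15.acc = "mu"  [terminal]
22. n16.acc = false  [terminal]
23. n13.pre = 5  [len(a₁.acc) + 3]
24. n13.lim = 17  [len(a₀.acc) + 15]
25. n12.pre = 16  [S₁.pre + 11]
26. n12.lim = 9  [S₁.pre * 2 - 1]
27. n1.pre = -5  [S₁.lim - 1]
28. n1.lim = -1  [len(B.key) - 5]
29. n17.tag = 6  [S₁.lim + S₁.pre + 12]
30. n17.idx = "vv"  ["vv"]
31. n17.off = 29  [S₁.lim + 30]
32. n18.ok = "uvv"  ["u" ++ A.idx]
33. n18.sig = false  [A.tag > 6]
34. n19.acc = "mq"  [terminal]
35. n18.key = "uvvmq"  [B.ok ++ a.acc]
36. n20.acc = true  [terminal]
37. n21.ok = "xuvvmq"  ["x" ++ B₀.key]
38. n21.sig = true  [g.acc == true]
39. n22.ok = "kz"  ["kz"]
40. n22.sig = false  [B₀.sig == false]
41. n23.live = "um"  [terminal]
42. n22.key = "vz"  ["vz"]
43. n21.key = "qxuvvmq"  ["q" ++ B₀.ok]
44. n17.ok = false  [A.off > 29]
45. n0.pre = 4  [(if A.ok then S₁.lim else S₁.pre) + 9]
46. n0.lim = -8  [S₁.pre - 3]

6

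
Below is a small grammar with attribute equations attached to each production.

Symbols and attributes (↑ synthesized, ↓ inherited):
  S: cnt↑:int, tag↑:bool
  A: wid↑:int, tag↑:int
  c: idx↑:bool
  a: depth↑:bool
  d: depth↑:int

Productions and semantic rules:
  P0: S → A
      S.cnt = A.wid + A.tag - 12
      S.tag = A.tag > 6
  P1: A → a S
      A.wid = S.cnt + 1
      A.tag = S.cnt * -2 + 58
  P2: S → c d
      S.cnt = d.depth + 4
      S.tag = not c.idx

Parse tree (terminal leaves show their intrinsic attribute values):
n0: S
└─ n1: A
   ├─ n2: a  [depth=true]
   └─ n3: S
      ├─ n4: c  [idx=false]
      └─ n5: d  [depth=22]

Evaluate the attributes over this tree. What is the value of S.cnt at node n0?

1. n2.depth = true  [terminal]
2. n4.idx = false  [terminal]
3. n5.depth = 22  [terminal]
4. n3.cnt = 26  [d.depth + 4]
5. n3.tag = true  [not c.idx]
6. n1.wid = 27  [S.cnt + 1]
7. n1.tag = 6  [S.cnt * -2 + 58]
8. n0.cnt = 21  [A.wid + A.tag - 12]
9. n0.tag = false  [A.tag > 6]

21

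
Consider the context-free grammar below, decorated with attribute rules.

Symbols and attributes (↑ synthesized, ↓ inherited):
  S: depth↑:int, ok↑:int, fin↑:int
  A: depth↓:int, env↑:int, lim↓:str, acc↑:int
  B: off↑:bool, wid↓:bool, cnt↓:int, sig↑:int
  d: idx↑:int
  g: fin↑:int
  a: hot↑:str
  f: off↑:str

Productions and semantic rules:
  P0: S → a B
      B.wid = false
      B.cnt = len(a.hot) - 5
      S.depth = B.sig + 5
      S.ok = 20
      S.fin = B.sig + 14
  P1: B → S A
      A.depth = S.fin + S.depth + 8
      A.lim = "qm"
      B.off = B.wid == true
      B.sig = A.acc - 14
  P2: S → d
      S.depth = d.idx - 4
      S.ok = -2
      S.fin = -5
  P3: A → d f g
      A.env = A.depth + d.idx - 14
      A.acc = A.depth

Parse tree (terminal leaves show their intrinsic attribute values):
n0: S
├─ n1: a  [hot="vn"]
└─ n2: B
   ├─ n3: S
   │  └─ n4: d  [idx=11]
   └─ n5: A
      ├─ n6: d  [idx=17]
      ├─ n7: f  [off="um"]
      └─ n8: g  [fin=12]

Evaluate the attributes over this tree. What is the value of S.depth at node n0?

1

1. n1.hot = "vn"  [terminal]
2. n2.wid = false  [false]
3. n2.cnt = -3  [len(a.hot) - 5]
4. n4.idx = 11  [terminal]
5. n3.depth = 7  [d.idx - 4]
6. n3.ok = -2  [-2]
7. n3.fin = -5  [-5]
8. n5.depth = 10  [S.fin + S.depth + 8]
9. n5.lim = "qm"  ["qm"]
10. n6.idx = 17  [terminal]
11. n7.off = "um"  [terminal]
12. n8.fin = 12  [terminal]
13. n5.env = 13  [A.depth + d.idx - 14]
14. n5.acc = 10  [A.depth]
15. n2.off = false  [B.wid == true]
16. n2.sig = -4  [A.acc - 14]
17. n0.depth = 1  [B.sig + 5]
18. n0.ok = 20  [20]
19. n0.fin = 10  [B.sig + 14]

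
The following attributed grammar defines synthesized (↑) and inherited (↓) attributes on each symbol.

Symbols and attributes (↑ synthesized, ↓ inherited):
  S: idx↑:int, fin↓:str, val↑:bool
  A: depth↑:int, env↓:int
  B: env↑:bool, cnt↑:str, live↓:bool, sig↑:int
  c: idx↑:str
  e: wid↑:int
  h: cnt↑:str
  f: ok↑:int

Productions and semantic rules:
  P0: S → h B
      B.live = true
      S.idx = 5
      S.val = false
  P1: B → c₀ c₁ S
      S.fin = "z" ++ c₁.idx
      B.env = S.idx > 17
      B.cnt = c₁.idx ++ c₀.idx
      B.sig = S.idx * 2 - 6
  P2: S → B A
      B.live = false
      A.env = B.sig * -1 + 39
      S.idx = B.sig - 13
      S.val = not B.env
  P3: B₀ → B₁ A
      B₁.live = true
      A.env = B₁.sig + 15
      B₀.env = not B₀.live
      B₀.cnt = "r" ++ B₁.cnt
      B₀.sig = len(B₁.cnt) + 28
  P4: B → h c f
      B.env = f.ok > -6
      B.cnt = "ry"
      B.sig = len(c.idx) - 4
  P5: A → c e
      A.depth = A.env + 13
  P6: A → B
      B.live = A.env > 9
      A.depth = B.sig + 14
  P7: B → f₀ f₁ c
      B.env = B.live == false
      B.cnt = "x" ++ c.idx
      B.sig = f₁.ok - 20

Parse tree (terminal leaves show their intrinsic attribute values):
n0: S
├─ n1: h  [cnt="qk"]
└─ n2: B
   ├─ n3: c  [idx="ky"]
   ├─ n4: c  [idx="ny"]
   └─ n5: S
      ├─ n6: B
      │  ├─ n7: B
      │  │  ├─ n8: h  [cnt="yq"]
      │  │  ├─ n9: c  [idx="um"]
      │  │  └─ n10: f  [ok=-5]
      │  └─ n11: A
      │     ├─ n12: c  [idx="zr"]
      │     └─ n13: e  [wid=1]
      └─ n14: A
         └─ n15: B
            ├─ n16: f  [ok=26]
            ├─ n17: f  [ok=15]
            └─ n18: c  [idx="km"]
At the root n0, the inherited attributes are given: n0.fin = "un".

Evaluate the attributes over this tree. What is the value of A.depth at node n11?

1. n0.fin = "un"  [given at root]
2. n1.cnt = "qk"  [terminal]
3. n2.live = true  [true]
4. n3.idx = "ky"  [terminal]
5. n4.idx = "ny"  [terminal]
6. n5.fin = "zny"  ["z" ++ c₁.idx]
7. n6.live = false  [false]
8. n7.live = true  [true]
9. n8.cnt = "yq"  [terminal]
10. n9.idx = "um"  [terminal]
11. n10.ok = -5  [terminal]
12. n7.env = true  [f.ok > -6]
13. n7.cnt = "ry"  ["ry"]
14. n7.sig = -2  [len(c.idx) - 4]
15. n11.env = 13  [B₁.sig + 15]
16. n12.idx = "zr"  [terminal]
17. n13.wid = 1  [terminal]
18. n11.depth = 26  [A.env + 13]
19. n6.env = true  [not B₀.live]
20. n6.cnt = "rry"  ["r" ++ B₁.cnt]
21. n6.sig = 30  [len(B₁.cnt) + 28]
22. n14.env = 9  [B.sig * -1 + 39]
23. n15.live = false  [A.env > 9]
24. n16.ok = 26  [terminal]
25. n17.ok = 15  [terminal]
26. n18.idx = "km"  [terminal]
27. n15.env = true  [B.live == false]
28. n15.cnt = "xkm"  ["x" ++ c.idx]
29. n15.sig = -5  [f₁.ok - 20]
30. n14.depth = 9  [B.sig + 14]
31. n5.idx = 17  [B.sig - 13]
32. n5.val = false  [not B.env]
33. n2.env = false  [S.idx > 17]
34. n2.cnt = "nyky"  [c₁.idx ++ c₀.idx]
35. n2.sig = 28  [S.idx * 2 - 6]
36. n0.idx = 5  [5]
37. n0.val = false  [false]

26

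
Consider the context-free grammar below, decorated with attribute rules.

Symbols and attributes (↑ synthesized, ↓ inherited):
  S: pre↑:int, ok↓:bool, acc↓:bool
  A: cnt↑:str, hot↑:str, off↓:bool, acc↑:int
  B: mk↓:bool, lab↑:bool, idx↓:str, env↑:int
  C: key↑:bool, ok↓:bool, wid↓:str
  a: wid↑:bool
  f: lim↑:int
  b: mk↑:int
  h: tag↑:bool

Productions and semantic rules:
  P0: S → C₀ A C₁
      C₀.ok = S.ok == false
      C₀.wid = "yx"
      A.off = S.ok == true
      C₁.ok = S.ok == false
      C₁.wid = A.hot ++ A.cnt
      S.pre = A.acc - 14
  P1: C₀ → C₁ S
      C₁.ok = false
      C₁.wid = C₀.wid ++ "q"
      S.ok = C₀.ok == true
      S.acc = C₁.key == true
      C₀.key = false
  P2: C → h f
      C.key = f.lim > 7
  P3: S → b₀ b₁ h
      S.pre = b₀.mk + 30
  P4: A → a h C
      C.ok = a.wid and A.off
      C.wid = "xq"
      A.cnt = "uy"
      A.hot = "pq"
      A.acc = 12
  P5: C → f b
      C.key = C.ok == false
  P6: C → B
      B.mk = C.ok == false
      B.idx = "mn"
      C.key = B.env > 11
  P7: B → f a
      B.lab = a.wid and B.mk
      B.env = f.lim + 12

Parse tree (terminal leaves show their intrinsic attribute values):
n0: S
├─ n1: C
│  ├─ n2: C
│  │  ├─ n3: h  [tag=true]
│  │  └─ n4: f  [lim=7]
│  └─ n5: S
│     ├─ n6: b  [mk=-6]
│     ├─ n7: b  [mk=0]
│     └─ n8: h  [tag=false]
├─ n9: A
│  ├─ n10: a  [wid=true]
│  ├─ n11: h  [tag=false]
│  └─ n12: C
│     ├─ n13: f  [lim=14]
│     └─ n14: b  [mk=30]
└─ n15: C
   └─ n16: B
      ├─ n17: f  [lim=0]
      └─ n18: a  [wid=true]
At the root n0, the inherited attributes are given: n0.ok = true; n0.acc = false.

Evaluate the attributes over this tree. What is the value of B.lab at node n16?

true

1. n0.ok = true  [given at root]
2. n0.acc = false  [given at root]
3. n1.ok = false  [S.ok == false]
4. n1.wid = "yx"  ["yx"]
5. n2.ok = false  [false]
6. n2.wid = "yxq"  [C₀.wid ++ "q"]
7. n3.tag = true  [terminal]
8. n4.lim = 7  [terminal]
9. n2.key = false  [f.lim > 7]
10. n5.ok = false  [C₀.ok == true]
11. n5.acc = false  [C₁.key == true]
12. n6.mk = -6  [terminal]
13. n7.mk = 0  [terminal]
14. n8.tag = false  [terminal]
15. n5.pre = 24  [b₀.mk + 30]
16. n1.key = false  [false]
17. n9.off = true  [S.ok == true]
18. n10.wid = true  [terminal]
19. n11.tag = false  [terminal]
20. n12.ok = true  [a.wid and A.off]
21. n12.wid = "xq"  ["xq"]
22. n13.lim = 14  [terminal]
23. n14.mk = 30  [terminal]
24. n12.key = false  [C.ok == false]
25. n9.cnt = "uy"  ["uy"]
26. n9.hot = "pq"  ["pq"]
27. n9.acc = 12  [12]
28. n15.ok = false  [S.ok == false]
29. n15.wid = "pquy"  [A.hot ++ A.cnt]
30. n16.mk = true  [C.ok == false]
31. n16.idx = "mn"  ["mn"]
32. n17.lim = 0  [terminal]
33. n18.wid = true  [terminal]
34. n16.lab = true  [a.wid and B.mk]
35. n16.env = 12  [f.lim + 12]
36. n15.key = true  [B.env > 11]
37. n0.pre = -2  [A.acc - 14]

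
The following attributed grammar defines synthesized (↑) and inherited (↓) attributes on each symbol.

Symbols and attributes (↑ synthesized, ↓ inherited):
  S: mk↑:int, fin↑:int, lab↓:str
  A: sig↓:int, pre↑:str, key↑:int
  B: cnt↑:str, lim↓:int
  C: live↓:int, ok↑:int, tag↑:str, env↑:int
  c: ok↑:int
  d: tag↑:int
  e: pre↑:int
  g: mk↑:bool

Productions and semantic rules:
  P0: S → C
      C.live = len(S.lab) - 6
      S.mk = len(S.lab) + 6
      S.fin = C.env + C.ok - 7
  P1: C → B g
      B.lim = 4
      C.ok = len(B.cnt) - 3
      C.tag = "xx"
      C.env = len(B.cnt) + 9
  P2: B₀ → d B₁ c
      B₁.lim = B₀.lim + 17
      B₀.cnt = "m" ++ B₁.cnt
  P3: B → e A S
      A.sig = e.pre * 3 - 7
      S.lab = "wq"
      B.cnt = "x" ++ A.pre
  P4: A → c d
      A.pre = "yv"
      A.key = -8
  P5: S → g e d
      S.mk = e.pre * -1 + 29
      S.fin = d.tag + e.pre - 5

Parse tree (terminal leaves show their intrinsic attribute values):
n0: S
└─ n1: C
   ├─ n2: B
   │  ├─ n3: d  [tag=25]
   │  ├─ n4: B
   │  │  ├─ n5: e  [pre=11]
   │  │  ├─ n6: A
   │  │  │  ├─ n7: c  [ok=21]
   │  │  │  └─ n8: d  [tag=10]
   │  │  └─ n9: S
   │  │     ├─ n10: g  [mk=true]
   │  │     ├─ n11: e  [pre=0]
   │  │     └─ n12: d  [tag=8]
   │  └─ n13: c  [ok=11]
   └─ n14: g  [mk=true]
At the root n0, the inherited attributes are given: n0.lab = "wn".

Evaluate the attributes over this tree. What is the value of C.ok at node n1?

1. n0.lab = "wn"  [given at root]
2. n1.live = -4  [len(S.lab) - 6]
3. n2.lim = 4  [4]
4. n3.tag = 25  [terminal]
5. n4.lim = 21  [B₀.lim + 17]
6. n5.pre = 11  [terminal]
7. n6.sig = 26  [e.pre * 3 - 7]
8. n7.ok = 21  [terminal]
9. n8.tag = 10  [terminal]
10. n6.pre = "yv"  ["yv"]
11. n6.key = -8  [-8]
12. n9.lab = "wq"  ["wq"]
13. n10.mk = true  [terminal]
14. n11.pre = 0  [terminal]
15. n12.tag = 8  [terminal]
16. n9.mk = 29  [e.pre * -1 + 29]
17. n9.fin = 3  [d.tag + e.pre - 5]
18. n4.cnt = "xyv"  ["x" ++ A.pre]
19. n13.ok = 11  [terminal]
20. n2.cnt = "mxyv"  ["m" ++ B₁.cnt]
21. n14.mk = true  [terminal]
22. n1.ok = 1  [len(B.cnt) - 3]
23. n1.tag = "xx"  ["xx"]
24. n1.env = 13  [len(B.cnt) + 9]
25. n0.mk = 8  [len(S.lab) + 6]
26. n0.fin = 7  [C.env + C.ok - 7]

1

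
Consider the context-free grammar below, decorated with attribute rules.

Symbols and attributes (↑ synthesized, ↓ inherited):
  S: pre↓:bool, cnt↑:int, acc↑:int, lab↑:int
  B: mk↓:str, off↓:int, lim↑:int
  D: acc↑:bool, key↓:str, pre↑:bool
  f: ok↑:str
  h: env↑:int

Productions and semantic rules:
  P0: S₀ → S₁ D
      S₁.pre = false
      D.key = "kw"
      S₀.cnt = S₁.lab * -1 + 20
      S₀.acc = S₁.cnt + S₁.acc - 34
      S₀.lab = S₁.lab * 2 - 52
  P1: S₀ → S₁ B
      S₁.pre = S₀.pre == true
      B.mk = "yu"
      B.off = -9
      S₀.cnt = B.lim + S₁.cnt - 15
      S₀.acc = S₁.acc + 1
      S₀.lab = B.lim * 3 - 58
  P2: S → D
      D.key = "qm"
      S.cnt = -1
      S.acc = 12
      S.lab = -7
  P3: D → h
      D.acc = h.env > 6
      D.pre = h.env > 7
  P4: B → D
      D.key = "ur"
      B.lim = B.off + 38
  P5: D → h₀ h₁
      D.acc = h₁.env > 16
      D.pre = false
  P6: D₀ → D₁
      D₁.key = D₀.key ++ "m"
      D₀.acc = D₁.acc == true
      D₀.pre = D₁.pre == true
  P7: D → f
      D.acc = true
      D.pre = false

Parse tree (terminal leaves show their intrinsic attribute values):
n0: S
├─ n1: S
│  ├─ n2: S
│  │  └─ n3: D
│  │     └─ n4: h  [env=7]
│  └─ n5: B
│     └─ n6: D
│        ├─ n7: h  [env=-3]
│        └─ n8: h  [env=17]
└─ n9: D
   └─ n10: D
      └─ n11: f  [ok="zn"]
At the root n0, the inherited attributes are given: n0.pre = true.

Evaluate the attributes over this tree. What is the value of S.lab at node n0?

1. n0.pre = true  [given at root]
2. n1.pre = false  [false]
3. n2.pre = false  [S₀.pre == true]
4. n3.key = "qm"  ["qm"]
5. n4.env = 7  [terminal]
6. n3.acc = true  [h.env > 6]
7. n3.pre = false  [h.env > 7]
8. n2.cnt = -1  [-1]
9. n2.acc = 12  [12]
10. n2.lab = -7  [-7]
11. n5.mk = "yu"  ["yu"]
12. n5.off = -9  [-9]
13. n6.key = "ur"  ["ur"]
14. n7.env = -3  [terminal]
15. n8.env = 17  [terminal]
16. n6.acc = true  [h₁.env > 16]
17. n6.pre = false  [false]
18. n5.lim = 29  [B.off + 38]
19. n1.cnt = 13  [B.lim + S₁.cnt - 15]
20. n1.acc = 13  [S₁.acc + 1]
21. n1.lab = 29  [B.lim * 3 - 58]
22. n9.key = "kw"  ["kw"]
23. n10.key = "kwm"  [D₀.key ++ "m"]
24. n11.ok = "zn"  [terminal]
25. n10.acc = true  [true]
26. n10.pre = false  [false]
27. n9.acc = true  [D₁.acc == true]
28. n9.pre = false  [D₁.pre == true]
29. n0.cnt = -9  [S₁.lab * -1 + 20]
30. n0.acc = -8  [S₁.cnt + S₁.acc - 34]
31. n0.lab = 6  [S₁.lab * 2 - 52]

6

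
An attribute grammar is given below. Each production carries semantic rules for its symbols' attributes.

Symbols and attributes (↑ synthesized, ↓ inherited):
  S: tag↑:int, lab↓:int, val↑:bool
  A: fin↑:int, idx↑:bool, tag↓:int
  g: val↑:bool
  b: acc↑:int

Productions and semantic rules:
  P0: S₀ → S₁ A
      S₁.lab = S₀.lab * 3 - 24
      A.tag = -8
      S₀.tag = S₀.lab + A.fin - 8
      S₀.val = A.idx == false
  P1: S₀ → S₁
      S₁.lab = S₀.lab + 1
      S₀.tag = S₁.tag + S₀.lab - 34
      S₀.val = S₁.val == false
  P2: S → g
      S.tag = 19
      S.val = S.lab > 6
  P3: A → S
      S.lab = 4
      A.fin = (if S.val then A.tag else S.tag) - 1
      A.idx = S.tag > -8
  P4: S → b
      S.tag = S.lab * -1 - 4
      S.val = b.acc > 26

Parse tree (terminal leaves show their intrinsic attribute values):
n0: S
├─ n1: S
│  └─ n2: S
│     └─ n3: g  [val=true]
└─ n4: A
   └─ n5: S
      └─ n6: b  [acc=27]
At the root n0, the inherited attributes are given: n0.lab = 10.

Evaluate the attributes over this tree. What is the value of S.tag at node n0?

-7

1. n0.lab = 10  [given at root]
2. n1.lab = 6  [S₀.lab * 3 - 24]
3. n2.lab = 7  [S₀.lab + 1]
4. n3.val = true  [terminal]
5. n2.tag = 19  [19]
6. n2.val = true  [S.lab > 6]
7. n1.tag = -9  [S₁.tag + S₀.lab - 34]
8. n1.val = false  [S₁.val == false]
9. n4.tag = -8  [-8]
10. n5.lab = 4  [4]
11. n6.acc = 27  [terminal]
12. n5.tag = -8  [S.lab * -1 - 4]
13. n5.val = true  [b.acc > 26]
14. n4.fin = -9  [(if S.val then A.tag else S.tag) - 1]
15. n4.idx = false  [S.tag > -8]
16. n0.tag = -7  [S₀.lab + A.fin - 8]
17. n0.val = true  [A.idx == false]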